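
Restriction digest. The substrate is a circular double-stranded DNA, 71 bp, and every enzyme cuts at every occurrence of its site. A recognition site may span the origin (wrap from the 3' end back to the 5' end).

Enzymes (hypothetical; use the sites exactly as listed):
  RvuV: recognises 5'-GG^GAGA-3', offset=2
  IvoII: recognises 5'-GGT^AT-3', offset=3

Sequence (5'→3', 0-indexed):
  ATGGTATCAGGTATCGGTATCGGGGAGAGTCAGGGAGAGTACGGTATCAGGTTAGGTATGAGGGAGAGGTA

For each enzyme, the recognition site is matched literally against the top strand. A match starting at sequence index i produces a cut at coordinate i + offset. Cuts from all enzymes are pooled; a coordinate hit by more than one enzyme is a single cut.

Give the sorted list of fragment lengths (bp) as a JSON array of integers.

[6,6,6,7,10,11,12,13]

Per-enzyme occurrences:
  RvuV GGGAGA/2: at [22, 32, 61] ⇒ [24, 34, 63]
  IvoII GGTAT/3: at [2, 9, 15, 42, 54] ⇒ [5, 12, 18, 45, 57]

Pooled cuts: [5, 12, 18, 24, 34, 45, 57, 63]

Fragments:
  5→12: 7 bp
  12→18: 6 bp
  18→24: 6 bp
  24→34: 10 bp
  34→45: 11 bp
  45→57: 12 bp
  57→63: 6 bp
  63→5 (wrap): 71-63+5 = 13 bp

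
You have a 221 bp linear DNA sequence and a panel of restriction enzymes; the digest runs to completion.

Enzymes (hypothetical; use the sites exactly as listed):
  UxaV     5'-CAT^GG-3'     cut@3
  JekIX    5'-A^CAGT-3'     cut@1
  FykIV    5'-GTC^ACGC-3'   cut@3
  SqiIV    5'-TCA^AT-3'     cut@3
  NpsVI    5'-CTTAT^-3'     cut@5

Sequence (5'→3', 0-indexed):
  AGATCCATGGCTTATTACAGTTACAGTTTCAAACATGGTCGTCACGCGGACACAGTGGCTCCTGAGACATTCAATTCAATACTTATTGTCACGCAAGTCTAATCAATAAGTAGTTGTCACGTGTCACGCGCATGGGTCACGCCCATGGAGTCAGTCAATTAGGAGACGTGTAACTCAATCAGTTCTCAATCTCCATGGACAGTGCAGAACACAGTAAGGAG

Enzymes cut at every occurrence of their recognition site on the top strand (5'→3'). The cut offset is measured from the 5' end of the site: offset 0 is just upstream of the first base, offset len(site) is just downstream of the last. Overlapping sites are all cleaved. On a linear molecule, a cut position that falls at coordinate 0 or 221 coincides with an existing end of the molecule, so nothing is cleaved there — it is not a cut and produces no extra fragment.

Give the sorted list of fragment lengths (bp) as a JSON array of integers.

[2,3,4,5,5,6,7,7,8,8,8,8,8,9,10,11,11,12,13,15,20,20,21]

Per-enzyme occurrences:
  UxaV CATGG/3: at [5, 33, 130, 143, 193] ⇒ [8, 36, 133, 146, 196]
  JekIX ACAGT/1: at [16, 22, 51, 198, 210] ⇒ [17, 23, 52, 199, 211]
  FykIV GTCACGC/3: at [40, 87, 122, 135] ⇒ [43, 90, 125, 138]
  SqiIV TCAAT/3: at [70, 75, 102, 154, 174, 185] ⇒ [73, 78, 105, 157, 177, 188]
  NpsVI CTTAT/5: at [10, 81] ⇒ [15, 86]

All cut coordinates (distinct, sorted): [8, 15, 17, 23, 36, 43, 52, 73, 78, 86, 90, 105, 125, 133, 138, 146, 157, 177, 188, 196, 199, 211]

Fragment lengths:
  [0,8): 8 bp
  [8,15): 7 bp
  [15,17): 2 bp
  [17,23): 6 bp
  [23,36): 13 bp
  [36,43): 7 bp
  [43,52): 9 bp
  [52,73): 21 bp
  [73,78): 5 bp
  [78,86): 8 bp
  [86,90): 4 bp
  [90,105): 15 bp
  [105,125): 20 bp
  [125,133): 8 bp
  [133,138): 5 bp
  [138,146): 8 bp
  [146,157): 11 bp
  [157,177): 20 bp
  [177,188): 11 bp
  [188,196): 8 bp
  [196,199): 3 bp
  [199,211): 12 bp
  [211,221): 10 bp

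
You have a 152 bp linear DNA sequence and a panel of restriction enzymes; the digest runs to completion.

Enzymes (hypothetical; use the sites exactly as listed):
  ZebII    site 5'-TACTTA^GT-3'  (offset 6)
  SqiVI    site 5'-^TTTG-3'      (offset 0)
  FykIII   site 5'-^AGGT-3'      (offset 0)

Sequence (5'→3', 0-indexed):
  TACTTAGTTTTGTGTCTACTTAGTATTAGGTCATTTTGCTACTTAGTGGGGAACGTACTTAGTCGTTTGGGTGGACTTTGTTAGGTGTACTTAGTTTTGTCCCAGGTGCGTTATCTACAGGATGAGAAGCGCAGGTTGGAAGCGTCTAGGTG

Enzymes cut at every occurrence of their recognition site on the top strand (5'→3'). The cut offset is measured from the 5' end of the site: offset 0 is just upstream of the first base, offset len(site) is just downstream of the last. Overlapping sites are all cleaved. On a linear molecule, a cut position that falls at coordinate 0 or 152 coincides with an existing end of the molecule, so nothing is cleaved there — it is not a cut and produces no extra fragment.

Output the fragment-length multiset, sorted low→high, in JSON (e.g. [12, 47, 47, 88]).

Scan for sites:
  ZebII (TACTTAGT, off=6): starts [0, 16, 39, 55, 87] → cuts [6, 22, 45, 61, 93]
  SqiVI (TTTG, off=0): starts [8, 34, 65, 76, 95] → cuts [8, 34, 65, 76, 95]
  FykIII (AGGT, off=0): starts [27, 82, 103, 132, 147] → cuts [27, 82, 103, 132, 147]

All cut coordinates (distinct, sorted): [6, 8, 22, 27, 34, 45, 61, 65, 76, 82, 93, 95, 103, 132, 147]

Fragment lengths:
  [0,6): 6 bp
  [6,8): 2 bp
  [8,22): 14 bp
  [22,27): 5 bp
  [27,34): 7 bp
  [34,45): 11 bp
  [45,61): 16 bp
  [61,65): 4 bp
  [65,76): 11 bp
  [76,82): 6 bp
  [82,93): 11 bp
  [93,95): 2 bp
  [95,103): 8 bp
  [103,132): 29 bp
  [132,147): 15 bp
  [147,152): 5 bp

[2,2,4,5,5,6,6,7,8,11,11,11,14,15,16,29]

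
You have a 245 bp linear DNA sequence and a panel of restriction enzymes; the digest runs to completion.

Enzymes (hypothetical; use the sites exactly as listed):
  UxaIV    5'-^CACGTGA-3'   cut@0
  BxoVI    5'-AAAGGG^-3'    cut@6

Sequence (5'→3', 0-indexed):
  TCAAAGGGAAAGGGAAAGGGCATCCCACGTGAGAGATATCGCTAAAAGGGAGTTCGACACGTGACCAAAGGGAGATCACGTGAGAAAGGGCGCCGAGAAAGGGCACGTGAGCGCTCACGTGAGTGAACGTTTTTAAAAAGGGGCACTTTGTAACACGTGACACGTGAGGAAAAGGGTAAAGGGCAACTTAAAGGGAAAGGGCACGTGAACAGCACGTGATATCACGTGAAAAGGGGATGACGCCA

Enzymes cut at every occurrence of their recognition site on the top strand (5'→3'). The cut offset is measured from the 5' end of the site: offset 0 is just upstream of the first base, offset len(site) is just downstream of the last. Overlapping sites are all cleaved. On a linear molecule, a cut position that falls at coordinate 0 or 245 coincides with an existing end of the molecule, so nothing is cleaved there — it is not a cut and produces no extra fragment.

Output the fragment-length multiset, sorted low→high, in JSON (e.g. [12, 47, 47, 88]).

[4,5,6,6,6,7,7,7,8,10,10,11,11,12,12,13,13,14,15,16,25,27]

Site scan:
  UxaIV (CACGTGA, off=0): starts [25, 57, 76, 103, 115, 153, 160, 201, 212, 222] → cuts [25, 57, 76, 103, 115, 153, 160, 201, 212, 222]
  BxoVI (AAAGGG, off=6): starts [2, 8, 14, 44, 66, 84, 97, 136, 170, 177, 189, 195, 229] → cuts [8, 14, 20, 50, 72, 90, 103, 142, 176, 183, 195, 201, 235]

Pooled cuts: [8, 14, 20, 25, 50, 57, 72, 76, 90, 103, 115, 142, 153, 160, 176, 183, 195, 201, 212, 222, 235]

Fragment lengths:
  [0,8): 8 bp
  [8,14): 6 bp
  [14,20): 6 bp
  [20,25): 5 bp
  [25,50): 25 bp
  [50,57): 7 bp
  [57,72): 15 bp
  [72,76): 4 bp
  [76,90): 14 bp
  [90,103): 13 bp
  [103,115): 12 bp
  [115,142): 27 bp
  [142,153): 11 bp
  [153,160): 7 bp
  [160,176): 16 bp
  [176,183): 7 bp
  [183,195): 12 bp
  [195,201): 6 bp
  [201,212): 11 bp
  [212,222): 10 bp
  [222,235): 13 bp
  [235,245): 10 bp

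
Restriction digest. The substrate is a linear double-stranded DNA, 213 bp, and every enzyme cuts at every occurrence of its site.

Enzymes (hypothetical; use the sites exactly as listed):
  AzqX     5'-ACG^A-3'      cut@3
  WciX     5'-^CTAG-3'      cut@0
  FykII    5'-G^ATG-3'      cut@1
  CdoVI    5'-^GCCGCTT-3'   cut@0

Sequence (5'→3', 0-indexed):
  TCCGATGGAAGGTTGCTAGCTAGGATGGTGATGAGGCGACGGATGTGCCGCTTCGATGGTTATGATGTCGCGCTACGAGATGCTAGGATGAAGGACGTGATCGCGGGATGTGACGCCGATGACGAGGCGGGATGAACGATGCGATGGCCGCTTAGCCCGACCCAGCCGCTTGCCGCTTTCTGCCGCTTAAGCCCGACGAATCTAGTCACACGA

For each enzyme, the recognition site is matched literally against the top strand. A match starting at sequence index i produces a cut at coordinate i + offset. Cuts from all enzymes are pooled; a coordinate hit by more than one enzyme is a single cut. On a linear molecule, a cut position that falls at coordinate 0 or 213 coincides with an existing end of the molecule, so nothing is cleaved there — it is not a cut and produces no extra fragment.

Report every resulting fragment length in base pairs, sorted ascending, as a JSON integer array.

[1,2,3,3,3,4,4,4,5,5,5,6,6,7,7,7,9,9,10,11,11,11,12,13,17,18,20]

Scan for sites:
  AzqX (ACGA, off=3): starts [74, 121, 135, 195, 209] → cuts [77, 124, 138, 198, 212]
  WciX (CTAG, off=0): starts [15, 19, 82, 201] → cuts [15, 19, 82, 201]
  FykII (GATG, off=1): starts [3, 23, 29, 41, 54, 63, 78, 86, 106, 117, 130, 137, 142] → cuts [4, 24, 30, 42, 55, 64, 79, 87, 107, 118, 131, 138, 143]
  CdoVI (GCCGCTT, off=0): starts [46, 146, 164, 171, 181] → cuts [46, 146, 164, 171, 181]

All cut coordinates (distinct, sorted): [4, 15, 19, 24, 30, 42, 46, 55, 64, 77, 79, 82, 87, 107, 118, 124, 131, 138, 143, 146, 164, 171, 181, 198, 201, 212]

Fragment lengths:
  [0,4): 4 bp
  [4,15): 11 bp
  [15,19): 4 bp
  [19,24): 5 bp
  [24,30): 6 bp
  [30,42): 12 bp
  [42,46): 4 bp
  [46,55): 9 bp
  [55,64): 9 bp
  [64,77): 13 bp
  [77,79): 2 bp
  [79,82): 3 bp
  [82,87): 5 bp
  [87,107): 20 bp
  [107,118): 11 bp
  [118,124): 6 bp
  [124,131): 7 bp
  [131,138): 7 bp
  [138,143): 5 bp
  [143,146): 3 bp
  [146,164): 18 bp
  [164,171): 7 bp
  [171,181): 10 bp
  [181,198): 17 bp
  [198,201): 3 bp
  [201,212): 11 bp
  [212,213): 1 bp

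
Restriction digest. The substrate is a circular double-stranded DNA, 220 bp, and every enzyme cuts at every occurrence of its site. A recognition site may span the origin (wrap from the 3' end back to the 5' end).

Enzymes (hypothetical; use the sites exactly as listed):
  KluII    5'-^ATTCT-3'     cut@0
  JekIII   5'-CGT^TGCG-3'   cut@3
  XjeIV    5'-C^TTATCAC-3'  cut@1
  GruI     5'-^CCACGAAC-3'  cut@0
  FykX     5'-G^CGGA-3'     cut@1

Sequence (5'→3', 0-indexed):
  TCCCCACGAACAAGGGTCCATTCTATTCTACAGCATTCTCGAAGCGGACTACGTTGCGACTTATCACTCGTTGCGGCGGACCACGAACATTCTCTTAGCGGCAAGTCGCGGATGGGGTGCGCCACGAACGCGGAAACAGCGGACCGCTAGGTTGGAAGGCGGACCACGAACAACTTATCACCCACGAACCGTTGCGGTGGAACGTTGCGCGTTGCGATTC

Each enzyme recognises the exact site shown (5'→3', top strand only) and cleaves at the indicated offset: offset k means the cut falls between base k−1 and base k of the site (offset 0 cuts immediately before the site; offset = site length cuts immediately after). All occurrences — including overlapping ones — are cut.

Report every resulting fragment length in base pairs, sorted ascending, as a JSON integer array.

Per-enzyme occurrences:
  KluII (ATTCT, off=0): starts [19, 24, 34, 88, 216] → cuts [19, 24, 34, 88, 216]
  JekIII (CGTTGCG, off=3): starts [51, 68, 189, 202, 209] → cuts [54, 71, 192, 205, 212]
  XjeIV (CTTATCAC, off=1): starts [59, 173] → cuts [60, 174]
  GruI (CCACGAAC, off=0): starts [3, 80, 121, 163, 181] → cuts [3, 80, 121, 163, 181]
  FykX (GCGGA, off=1): starts [43, 75, 107, 129, 138, 158] → cuts [44, 76, 108, 130, 139, 159]

All cut coordinates (distinct, sorted): [3, 19, 24, 34, 44, 54, 60, 71, 76, 80, 88, 108, 121, 130, 139, 159, 163, 174, 181, 192, 205, 212, 216]

Fragment lengths:
  3→19: 16 bp
  19→24: 5 bp
  24→34: 10 bp
  34→44: 10 bp
  44→54: 10 bp
  54→60: 6 bp
  60→71: 11 bp
  71→76: 5 bp
  76→80: 4 bp
  80→88: 8 bp
  88→108: 20 bp
  108→121: 13 bp
  121→130: 9 bp
  130→139: 9 bp
  139→159: 20 bp
  159→163: 4 bp
  163→174: 11 bp
  174→181: 7 bp
  181→192: 11 bp
  192→205: 13 bp
  205→212: 7 bp
  212→216: 4 bp
  216→3 (wrap): 220-216+3 = 7 bp

[4,4,4,5,5,6,7,7,7,8,9,9,10,10,10,11,11,11,13,13,16,20,20]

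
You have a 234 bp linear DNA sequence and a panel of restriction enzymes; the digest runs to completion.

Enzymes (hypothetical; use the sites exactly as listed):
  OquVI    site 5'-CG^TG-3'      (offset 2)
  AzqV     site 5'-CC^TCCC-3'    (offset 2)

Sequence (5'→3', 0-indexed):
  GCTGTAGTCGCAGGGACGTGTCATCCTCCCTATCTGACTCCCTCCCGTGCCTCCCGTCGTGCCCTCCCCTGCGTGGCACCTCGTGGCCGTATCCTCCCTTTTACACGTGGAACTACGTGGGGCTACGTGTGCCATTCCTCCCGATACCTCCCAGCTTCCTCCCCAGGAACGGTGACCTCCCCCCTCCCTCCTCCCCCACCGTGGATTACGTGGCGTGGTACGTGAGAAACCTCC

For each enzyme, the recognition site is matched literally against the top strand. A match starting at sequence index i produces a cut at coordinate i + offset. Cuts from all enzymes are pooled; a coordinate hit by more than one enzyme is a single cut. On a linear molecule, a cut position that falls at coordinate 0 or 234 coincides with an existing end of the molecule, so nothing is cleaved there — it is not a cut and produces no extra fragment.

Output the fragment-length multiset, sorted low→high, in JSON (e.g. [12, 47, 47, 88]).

Per-enzyme occurrences:
  OquVI (CGTG, off=2): starts [16, 45, 57, 71, 81, 105, 115, 125, 199, 208, 213, 220] → cuts [18, 47, 59, 73, 83, 107, 117, 127, 201, 210, 215, 222]
  AzqV (CCTCCC, off=2): starts [24, 40, 49, 62, 92, 136, 146, 157, 175, 182, 189] → cuts [26, 42, 51, 64, 94, 138, 148, 159, 177, 184, 191]

Pooled cuts: [18, 26, 42, 47, 51, 59, 64, 73, 83, 94, 107, 117, 127, 138, 148, 159, 177, 184, 191, 201, 210, 215, 222]

Fragment lengths:
  [0,18): 18 bp
  [18,26): 8 bp
  [26,42): 16 bp
  [42,47): 5 bp
  [47,51): 4 bp
  [51,59): 8 bp
  [59,64): 5 bp
  [64,73): 9 bp
  [73,83): 10 bp
  [83,94): 11 bp
  [94,107): 13 bp
  [107,117): 10 bp
  [117,127): 10 bp
  [127,138): 11 bp
  [138,148): 10 bp
  [148,159): 11 bp
  [159,177): 18 bp
  [177,184): 7 bp
  [184,191): 7 bp
  [191,201): 10 bp
  [201,210): 9 bp
  [210,215): 5 bp
  [215,222): 7 bp
  [222,234): 12 bp

[4,5,5,5,7,7,7,8,8,9,9,10,10,10,10,10,11,11,11,12,13,16,18,18]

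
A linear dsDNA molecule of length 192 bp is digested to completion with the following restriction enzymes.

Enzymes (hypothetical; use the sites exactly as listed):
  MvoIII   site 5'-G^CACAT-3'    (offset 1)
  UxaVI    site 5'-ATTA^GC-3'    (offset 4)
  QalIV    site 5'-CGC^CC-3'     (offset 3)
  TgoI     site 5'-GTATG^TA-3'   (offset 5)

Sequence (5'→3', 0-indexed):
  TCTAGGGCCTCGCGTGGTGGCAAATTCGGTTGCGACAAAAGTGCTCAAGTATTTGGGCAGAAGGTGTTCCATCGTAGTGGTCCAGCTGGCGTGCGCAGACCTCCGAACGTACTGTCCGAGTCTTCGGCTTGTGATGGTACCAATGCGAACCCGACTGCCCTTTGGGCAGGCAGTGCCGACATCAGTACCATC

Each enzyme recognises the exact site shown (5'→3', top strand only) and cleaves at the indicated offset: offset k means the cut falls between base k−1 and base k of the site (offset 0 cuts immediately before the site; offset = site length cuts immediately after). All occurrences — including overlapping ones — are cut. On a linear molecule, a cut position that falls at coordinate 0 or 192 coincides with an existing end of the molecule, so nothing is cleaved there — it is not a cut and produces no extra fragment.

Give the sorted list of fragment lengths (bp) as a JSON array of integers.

[192]

Per-enzyme occurrences:
  MvoIII (GCACAT, off=1): no sites
  UxaVI (ATTAGC, off=4): no sites
  QalIV (CGCCC, off=3): no sites
  TgoI (GTATGTA, off=5): no sites

Pooled cuts: ∅

Fragments:
  no cuts → one linear fragment of 192 bp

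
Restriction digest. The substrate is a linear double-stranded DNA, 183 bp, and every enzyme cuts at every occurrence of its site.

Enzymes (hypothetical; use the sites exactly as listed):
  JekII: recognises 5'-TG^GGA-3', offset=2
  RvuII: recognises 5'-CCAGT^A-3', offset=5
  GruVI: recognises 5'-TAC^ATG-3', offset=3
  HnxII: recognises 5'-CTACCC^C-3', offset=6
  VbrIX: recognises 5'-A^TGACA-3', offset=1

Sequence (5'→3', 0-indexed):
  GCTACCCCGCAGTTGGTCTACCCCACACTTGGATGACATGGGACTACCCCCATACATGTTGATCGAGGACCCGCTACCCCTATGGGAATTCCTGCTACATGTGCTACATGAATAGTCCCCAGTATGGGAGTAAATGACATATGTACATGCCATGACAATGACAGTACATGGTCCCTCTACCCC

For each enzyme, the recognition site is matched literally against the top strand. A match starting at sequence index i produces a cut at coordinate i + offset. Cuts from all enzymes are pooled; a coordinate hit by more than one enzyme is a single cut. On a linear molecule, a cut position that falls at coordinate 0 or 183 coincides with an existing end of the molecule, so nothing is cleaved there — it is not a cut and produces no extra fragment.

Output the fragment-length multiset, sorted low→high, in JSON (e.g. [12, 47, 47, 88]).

[1,3,5,6,6,6,7,7,8,9,9,9,10,12,14,15,16,16,24]

Site scan:
  JekII (TGGGA, off=2): starts [38, 82, 124] → cuts [40, 84, 126]
  RvuII (CCAGTA, off=5): starts [118] → cuts [123]
  GruVI (TACATG, off=3): starts [52, 95, 104, 143, 164] → cuts [55, 98, 107, 146, 167]
  HnxII (CTACCCC, off=6): starts [1, 17, 43, 73, 176] → cuts [7, 23, 49, 79, 182]
  VbrIX (ATGACA, off=1): starts [32, 133, 151, 157] → cuts [33, 134, 152, 158]

All cut coordinates (distinct, sorted): [7, 23, 33, 40, 49, 55, 79, 84, 98, 107, 123, 126, 134, 146, 152, 158, 167, 182]

Fragment lengths:
  [0,7): 7 bp
  [7,23): 16 bp
  [23,33): 10 bp
  [33,40): 7 bp
  [40,49): 9 bp
  [49,55): 6 bp
  [55,79): 24 bp
  [79,84): 5 bp
  [84,98): 14 bp
  [98,107): 9 bp
  [107,123): 16 bp
  [123,126): 3 bp
  [126,134): 8 bp
  [134,146): 12 bp
  [146,152): 6 bp
  [152,158): 6 bp
  [158,167): 9 bp
  [167,182): 15 bp
  [182,183): 1 bp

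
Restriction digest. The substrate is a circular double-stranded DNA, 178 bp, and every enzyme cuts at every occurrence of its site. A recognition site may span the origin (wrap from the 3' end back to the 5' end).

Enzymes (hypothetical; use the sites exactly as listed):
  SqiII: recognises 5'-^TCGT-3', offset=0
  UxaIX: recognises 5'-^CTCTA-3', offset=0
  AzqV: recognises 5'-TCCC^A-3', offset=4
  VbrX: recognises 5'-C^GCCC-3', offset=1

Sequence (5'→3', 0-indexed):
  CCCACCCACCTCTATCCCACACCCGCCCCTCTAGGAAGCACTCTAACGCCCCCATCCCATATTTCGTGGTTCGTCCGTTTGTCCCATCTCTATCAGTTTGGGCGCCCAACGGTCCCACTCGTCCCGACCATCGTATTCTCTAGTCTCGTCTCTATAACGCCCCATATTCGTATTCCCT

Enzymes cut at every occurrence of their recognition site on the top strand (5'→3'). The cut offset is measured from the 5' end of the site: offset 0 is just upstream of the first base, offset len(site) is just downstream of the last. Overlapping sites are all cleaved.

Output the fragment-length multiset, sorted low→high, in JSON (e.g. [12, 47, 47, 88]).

[2,2,4,4,5,6,6,7,7,7,8,9,9,9,11,12,12,13,14,15,16]

Site scan:
  SqiII (TCGT, off=0): starts [63, 70, 118, 130, 145, 167] → cuts [63, 70, 118, 130, 145, 167]
  UxaIX (CTCTA, off=0): starts [9, 28, 40, 87, 137, 149] → cuts [9, 28, 40, 87, 137, 149]
  AzqV (TCCCA, off=4): starts [14, 54, 81, 112, 177] → cuts [3, 18, 58, 85, 116]
  VbrX (CGCCC, off=1): starts [23, 46, 102, 157] → cuts [24, 47, 103, 158]

Pooled cuts: [3, 9, 18, 24, 28, 40, 47, 58, 63, 70, 85, 87, 103, 116, 118, 130, 137, 145, 149, 158, 167]

Fragments:
  3→9: 6 bp
  9→18: 9 bp
  18→24: 6 bp
  24→28: 4 bp
  28→40: 12 bp
  40→47: 7 bp
  47→58: 11 bp
  58→63: 5 bp
  63→70: 7 bp
  70→85: 15 bp
  85→87: 2 bp
  87→103: 16 bp
  103→116: 13 bp
  116→118: 2 bp
  118→130: 12 bp
  130→137: 7 bp
  137→145: 8 bp
  145→149: 4 bp
  149→158: 9 bp
  158→167: 9 bp
  167→3 (wrap): 178-167+3 = 14 bp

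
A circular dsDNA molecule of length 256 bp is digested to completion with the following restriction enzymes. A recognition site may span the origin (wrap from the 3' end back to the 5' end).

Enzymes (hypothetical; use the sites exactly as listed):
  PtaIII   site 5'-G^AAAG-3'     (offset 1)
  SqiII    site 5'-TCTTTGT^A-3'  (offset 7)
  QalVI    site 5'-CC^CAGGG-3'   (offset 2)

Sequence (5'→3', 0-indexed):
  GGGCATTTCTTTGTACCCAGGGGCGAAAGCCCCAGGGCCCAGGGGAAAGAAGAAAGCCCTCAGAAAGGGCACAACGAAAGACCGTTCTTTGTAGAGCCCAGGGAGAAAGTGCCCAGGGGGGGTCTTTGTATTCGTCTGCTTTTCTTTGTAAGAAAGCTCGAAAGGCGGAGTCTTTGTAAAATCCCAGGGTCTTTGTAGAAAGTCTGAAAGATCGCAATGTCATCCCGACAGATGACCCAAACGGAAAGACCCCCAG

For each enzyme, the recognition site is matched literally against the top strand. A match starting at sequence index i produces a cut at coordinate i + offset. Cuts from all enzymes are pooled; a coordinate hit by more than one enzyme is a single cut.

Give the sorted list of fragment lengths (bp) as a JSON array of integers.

[2,3,3,6,6,7,7,7,7,7,8,8,8,8,9,11,12,13,16,16,17,17,20,38]

Scan for sites:
  PtaIII (GAAAG, off=1): starts [24, 44, 51, 62, 75, 104, 151, 159, 197, 205, 243] → cuts [25, 45, 52, 63, 76, 105, 152, 160, 198, 206, 244]
  SqiII (TCTTTGTA, off=7): starts [7, 85, 122, 142, 170, 189] → cuts [14, 92, 129, 149, 177, 196]
  QalVI (CCCAGGG, off=2): starts [15, 30, 37, 96, 111, 182, 251] → cuts [17, 32, 39, 98, 113, 184, 253]

Pooled cuts: [14, 17, 25, 32, 39, 45, 52, 63, 76, 92, 98, 105, 113, 129, 149, 152, 160, 177, 184, 196, 198, 206, 244, 253]

Fragments:
  14→17: 3 bp
  17→25: 8 bp
  25→32: 7 bp
  32→39: 7 bp
  39→45: 6 bp
  45→52: 7 bp
  52→63: 11 bp
  63→76: 13 bp
  76→92: 16 bp
  92→98: 6 bp
  98→105: 7 bp
  105→113: 8 bp
  113→129: 16 bp
  129→149: 20 bp
  149→152: 3 bp
  152→160: 8 bp
  160→177: 17 bp
  177→184: 7 bp
  184→196: 12 bp
  196→198: 2 bp
  198→206: 8 bp
  206→244: 38 bp
  244→253: 9 bp
  253→14 (wrap): 256-253+14 = 17 bp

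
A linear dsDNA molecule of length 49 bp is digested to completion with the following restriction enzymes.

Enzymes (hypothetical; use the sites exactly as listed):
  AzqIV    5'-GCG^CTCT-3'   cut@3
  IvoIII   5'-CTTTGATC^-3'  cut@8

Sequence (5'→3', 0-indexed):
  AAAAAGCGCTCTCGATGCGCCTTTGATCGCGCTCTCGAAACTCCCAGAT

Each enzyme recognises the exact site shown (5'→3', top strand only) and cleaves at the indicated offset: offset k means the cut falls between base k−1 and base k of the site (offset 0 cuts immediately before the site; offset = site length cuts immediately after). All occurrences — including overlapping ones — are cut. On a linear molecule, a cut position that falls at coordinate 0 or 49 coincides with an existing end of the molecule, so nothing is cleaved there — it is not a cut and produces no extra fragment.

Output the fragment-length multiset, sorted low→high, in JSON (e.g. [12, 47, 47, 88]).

[3,8,18,20]

Scan for sites:
  AzqIV GCGCTCT/3: at [5, 28] ⇒ [8, 31]
  IvoIII CTTTGATC/8: at [20] ⇒ [28]

Pooled cuts: [8, 28, 31]

Fragment lengths:
  [0,8): 8 bp
  [8,28): 20 bp
  [28,31): 3 bp
  [31,49): 18 bp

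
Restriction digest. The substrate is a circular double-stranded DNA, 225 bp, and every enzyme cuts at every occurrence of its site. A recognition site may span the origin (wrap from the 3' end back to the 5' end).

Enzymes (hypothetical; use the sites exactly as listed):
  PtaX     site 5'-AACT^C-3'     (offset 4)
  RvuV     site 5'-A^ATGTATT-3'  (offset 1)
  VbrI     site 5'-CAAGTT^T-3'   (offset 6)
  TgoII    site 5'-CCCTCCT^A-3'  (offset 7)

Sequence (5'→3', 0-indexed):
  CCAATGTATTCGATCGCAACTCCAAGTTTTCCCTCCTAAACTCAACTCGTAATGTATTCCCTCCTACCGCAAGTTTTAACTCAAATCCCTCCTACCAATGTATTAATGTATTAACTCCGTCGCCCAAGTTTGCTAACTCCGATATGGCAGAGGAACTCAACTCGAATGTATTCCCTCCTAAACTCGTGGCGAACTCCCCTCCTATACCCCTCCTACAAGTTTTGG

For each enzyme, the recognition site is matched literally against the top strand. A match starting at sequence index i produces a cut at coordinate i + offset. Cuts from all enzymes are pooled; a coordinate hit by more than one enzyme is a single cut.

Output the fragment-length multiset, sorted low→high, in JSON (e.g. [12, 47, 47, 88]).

[3,4,4,5,5,5,5,6,7,7,7,8,8,8,9,10,11,11,11,12,14,14,14,18,19]

Scan for sites:
  PtaX (AACTC, off=4): starts [17, 38, 43, 77, 112, 134, 153, 158, 180, 191] → cuts [21, 42, 47, 81, 116, 138, 157, 162, 184, 195]
  RvuV (AATGTATT, off=1): starts [2, 50, 96, 104, 164] → cuts [3, 51, 97, 105, 165]
  VbrI (CAAGTTT, off=6): starts [22, 69, 124, 215] → cuts [28, 75, 130, 221]
  TgoII (CCCTCCTA, off=7): starts [30, 58, 86, 172, 196, 207] → cuts [37, 65, 93, 179, 203, 214]

Pooled cuts: [3, 21, 28, 37, 42, 47, 51, 65, 75, 81, 93, 97, 105, 116, 130, 138, 157, 162, 165, 179, 184, 195, 203, 214, 221]

Fragment lengths:
  3→21: 18 bp
  21→28: 7 bp
  28→37: 9 bp
  37→42: 5 bp
  42→47: 5 bp
  47→51: 4 bp
  51→65: 14 bp
  65→75: 10 bp
  75→81: 6 bp
  81→93: 12 bp
  93→97: 4 bp
  97→105: 8 bp
  105→116: 11 bp
  116→130: 14 bp
  130→138: 8 bp
  138→157: 19 bp
  157→162: 5 bp
  162→165: 3 bp
  165→179: 14 bp
  179→184: 5 bp
  184→195: 11 bp
  195→203: 8 bp
  203→214: 11 bp
  214→221: 7 bp
  221→3 (wrap): 225-221+3 = 7 bp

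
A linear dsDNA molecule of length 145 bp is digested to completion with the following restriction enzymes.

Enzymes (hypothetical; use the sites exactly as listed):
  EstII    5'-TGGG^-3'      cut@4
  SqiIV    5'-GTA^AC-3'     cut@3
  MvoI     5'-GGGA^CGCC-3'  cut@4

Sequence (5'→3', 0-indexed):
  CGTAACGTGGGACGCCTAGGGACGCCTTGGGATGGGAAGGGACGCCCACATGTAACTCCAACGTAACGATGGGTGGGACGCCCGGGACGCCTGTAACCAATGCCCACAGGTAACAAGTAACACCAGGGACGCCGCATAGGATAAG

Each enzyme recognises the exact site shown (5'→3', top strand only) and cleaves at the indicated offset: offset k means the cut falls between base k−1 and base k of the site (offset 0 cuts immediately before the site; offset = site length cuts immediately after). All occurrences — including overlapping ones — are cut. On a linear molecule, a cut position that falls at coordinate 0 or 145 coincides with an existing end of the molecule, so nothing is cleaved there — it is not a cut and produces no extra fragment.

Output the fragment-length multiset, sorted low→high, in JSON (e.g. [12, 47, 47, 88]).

Site scan:
  EstII (TGGG, off=4): starts [7, 27, 32, 69, 73] → cuts [11, 31, 36, 73, 77]
  SqiIV (GTAAC, off=3): starts [1, 51, 62, 92, 109, 116] → cuts [4, 54, 65, 95, 112, 119]
  MvoI (GGGACGCC, off=4): starts [8, 18, 38, 74, 83, 125] → cuts [12, 22, 42, 78, 87, 129]

All cut coordinates (distinct, sorted): [4, 11, 12, 22, 31, 36, 42, 54, 65, 73, 77, 78, 87, 95, 112, 119, 129]

Fragment lengths:
  [0,4): 4 bp
  [4,11): 7 bp
  [11,12): 1 bp
  [12,22): 10 bp
  [22,31): 9 bp
  [31,36): 5 bp
  [36,42): 6 bp
  [42,54): 12 bp
  [54,65): 11 bp
  [65,73): 8 bp
  [73,77): 4 bp
  [77,78): 1 bp
  [78,87): 9 bp
  [87,95): 8 bp
  [95,112): 17 bp
  [112,119): 7 bp
  [119,129): 10 bp
  [129,145): 16 bp

[1,1,4,4,5,6,7,7,8,8,9,9,10,10,11,12,16,17]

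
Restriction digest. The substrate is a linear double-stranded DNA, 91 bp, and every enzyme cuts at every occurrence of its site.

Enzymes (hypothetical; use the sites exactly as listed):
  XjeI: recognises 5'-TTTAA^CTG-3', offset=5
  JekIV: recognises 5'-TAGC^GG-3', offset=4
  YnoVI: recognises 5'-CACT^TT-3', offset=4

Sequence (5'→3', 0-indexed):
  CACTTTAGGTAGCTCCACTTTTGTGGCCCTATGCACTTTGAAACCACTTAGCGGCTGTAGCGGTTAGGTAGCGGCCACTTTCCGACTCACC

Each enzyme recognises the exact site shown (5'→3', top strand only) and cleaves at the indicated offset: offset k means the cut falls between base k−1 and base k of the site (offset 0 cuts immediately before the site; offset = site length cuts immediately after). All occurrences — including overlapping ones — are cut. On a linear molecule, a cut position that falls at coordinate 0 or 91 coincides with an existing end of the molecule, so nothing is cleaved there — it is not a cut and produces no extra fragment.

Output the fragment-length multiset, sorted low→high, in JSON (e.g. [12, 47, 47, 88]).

Scan for sites:
  XjeI (TTTAACTG, off=5): no sites
  JekIV (TAGCGG, off=4): starts [48, 57, 68] → cuts [52, 61, 72]
  YnoVI (CACTTT, off=4): starts [0, 15, 33, 75] → cuts [4, 19, 37, 79]

All cut coordinates (distinct, sorted): [4, 19, 37, 52, 61, 72, 79]

Fragments:
  [0,4): 4 bp
  [4,19): 15 bp
  [19,37): 18 bp
  [37,52): 15 bp
  [52,61): 9 bp
  [61,72): 11 bp
  [72,79): 7 bp
  [79,91): 12 bp

[4,7,9,11,12,15,15,18]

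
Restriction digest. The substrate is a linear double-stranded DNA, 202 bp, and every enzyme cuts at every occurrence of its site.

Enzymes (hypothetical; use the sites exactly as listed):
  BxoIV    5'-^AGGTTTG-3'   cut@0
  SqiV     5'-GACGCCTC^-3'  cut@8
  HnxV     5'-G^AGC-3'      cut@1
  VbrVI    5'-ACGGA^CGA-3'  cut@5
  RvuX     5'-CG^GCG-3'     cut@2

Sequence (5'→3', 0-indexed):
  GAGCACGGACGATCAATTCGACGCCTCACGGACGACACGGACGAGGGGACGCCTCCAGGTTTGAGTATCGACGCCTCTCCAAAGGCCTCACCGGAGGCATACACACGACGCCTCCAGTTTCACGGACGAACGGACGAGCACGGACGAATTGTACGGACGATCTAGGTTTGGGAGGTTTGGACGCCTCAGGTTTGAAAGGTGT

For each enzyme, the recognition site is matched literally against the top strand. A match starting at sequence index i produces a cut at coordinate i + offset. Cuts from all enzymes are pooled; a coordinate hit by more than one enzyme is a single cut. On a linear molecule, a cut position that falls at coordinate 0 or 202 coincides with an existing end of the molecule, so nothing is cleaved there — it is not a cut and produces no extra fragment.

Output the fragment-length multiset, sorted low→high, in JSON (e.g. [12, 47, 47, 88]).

[1,1,2,5,6,8,8,8,9,9,12,13,14,15,15,18,21,37]

Site scan:
  BxoIV (AGGTTTG, off=0): starts [56, 163, 172, 187] → cuts [56, 163, 172, 187]
  SqiV (GACGCCTC, off=8): starts [19, 47, 69, 106, 179] → cuts [27, 55, 77, 114, 187]
  HnxV (GAGC, off=1): starts [0, 135] → cuts [1, 136]
  VbrVI (ACGGACGA, off=5): starts [4, 27, 36, 121, 129, 139, 152] → cuts [9, 32, 41, 126, 134, 144, 157]
  RvuX (CGGCG, off=2): no sites

All cut coordinates (distinct, sorted): [1, 9, 27, 32, 41, 55, 56, 77, 114, 126, 134, 136, 144, 157, 163, 172, 187]

Fragment lengths:
  [0,1): 1 bp
  [1,9): 8 bp
  [9,27): 18 bp
  [27,32): 5 bp
  [32,41): 9 bp
  [41,55): 14 bp
  [55,56): 1 bp
  [56,77): 21 bp
  [77,114): 37 bp
  [114,126): 12 bp
  [126,134): 8 bp
  [134,136): 2 bp
  [136,144): 8 bp
  [144,157): 13 bp
  [157,163): 6 bp
  [163,172): 9 bp
  [172,187): 15 bp
  [187,202): 15 bp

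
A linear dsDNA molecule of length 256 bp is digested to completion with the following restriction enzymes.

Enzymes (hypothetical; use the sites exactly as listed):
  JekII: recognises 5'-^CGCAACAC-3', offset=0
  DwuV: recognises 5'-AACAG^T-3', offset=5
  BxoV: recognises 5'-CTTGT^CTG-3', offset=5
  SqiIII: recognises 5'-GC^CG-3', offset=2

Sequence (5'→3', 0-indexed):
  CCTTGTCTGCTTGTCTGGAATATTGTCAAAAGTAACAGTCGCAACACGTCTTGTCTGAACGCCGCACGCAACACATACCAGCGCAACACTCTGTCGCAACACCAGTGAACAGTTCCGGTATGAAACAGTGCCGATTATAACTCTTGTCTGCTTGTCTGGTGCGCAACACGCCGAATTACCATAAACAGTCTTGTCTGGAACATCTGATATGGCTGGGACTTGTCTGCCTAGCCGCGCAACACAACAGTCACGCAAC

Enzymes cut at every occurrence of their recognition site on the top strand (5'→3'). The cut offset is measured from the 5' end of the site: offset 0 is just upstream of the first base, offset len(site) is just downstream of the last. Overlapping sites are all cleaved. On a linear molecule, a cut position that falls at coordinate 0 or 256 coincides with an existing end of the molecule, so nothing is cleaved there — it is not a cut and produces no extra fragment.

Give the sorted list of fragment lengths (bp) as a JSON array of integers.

[1,2,3,4,6,6,6,8,8,8,9,9,10,13,13,15,15,16,16,17,18,24,29]

Per-enzyme occurrences:
  JekII (CGCAACAC, off=0): starts [39, 66, 81, 94, 161, 234] → cuts [39, 66, 81, 94, 161, 234]
  DwuV (AACAGT, off=5): starts [33, 107, 123, 183, 242] → cuts [38, 112, 128, 188, 247]
  BxoV (CTTGTCTG, off=5): starts [1, 9, 49, 142, 150, 189, 218] → cuts [6, 14, 54, 147, 155, 194, 223]
  SqiIII (GCCG, off=2): starts [60, 129, 169, 230] → cuts [62, 131, 171, 232]

Pooled cuts: [6, 14, 38, 39, 54, 62, 66, 81, 94, 112, 128, 131, 147, 155, 161, 171, 188, 194, 223, 232, 234, 247]

Fragment lengths:
  [0,6): 6 bp
  [6,14): 8 bp
  [14,38): 24 bp
  [38,39): 1 bp
  [39,54): 15 bp
  [54,62): 8 bp
  [62,66): 4 bp
  [66,81): 15 bp
  [81,94): 13 bp
  [94,112): 18 bp
  [112,128): 16 bp
  [128,131): 3 bp
  [131,147): 16 bp
  [147,155): 8 bp
  [155,161): 6 bp
  [161,171): 10 bp
  [171,188): 17 bp
  [188,194): 6 bp
  [194,223): 29 bp
  [223,232): 9 bp
  [232,234): 2 bp
  [234,247): 13 bp
  [247,256): 9 bp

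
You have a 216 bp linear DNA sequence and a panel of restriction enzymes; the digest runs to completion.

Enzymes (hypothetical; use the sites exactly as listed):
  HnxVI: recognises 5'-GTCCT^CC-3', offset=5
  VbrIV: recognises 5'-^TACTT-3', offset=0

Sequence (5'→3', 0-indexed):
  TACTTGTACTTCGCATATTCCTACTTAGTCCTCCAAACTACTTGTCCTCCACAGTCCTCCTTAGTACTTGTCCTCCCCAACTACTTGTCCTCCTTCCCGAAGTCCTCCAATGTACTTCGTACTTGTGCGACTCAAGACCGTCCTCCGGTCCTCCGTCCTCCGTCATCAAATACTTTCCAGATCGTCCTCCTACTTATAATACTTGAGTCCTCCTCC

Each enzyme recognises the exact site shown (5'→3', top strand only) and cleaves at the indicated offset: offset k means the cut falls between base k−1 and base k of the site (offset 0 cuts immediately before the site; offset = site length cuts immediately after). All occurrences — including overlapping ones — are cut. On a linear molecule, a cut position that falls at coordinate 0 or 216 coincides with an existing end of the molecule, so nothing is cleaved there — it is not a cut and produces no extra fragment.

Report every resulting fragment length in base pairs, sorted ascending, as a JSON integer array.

Site scan:
  HnxVI GTCCTCC/5: at [27, 43, 53, 69, 86, 101, 139, 147, 154, 183, 206] ⇒ [32, 48, 58, 74, 91, 106, 144, 152, 159, 188, 211]
  VbrIV TACTT/0: at [0, 6, 21, 38, 64, 81, 112, 119, 170, 190, 199] ⇒ [6, 21, 38, 64, 81, 112, 119, 170, 190, 199] (position 0 is a terminus of the linear molecule — no cut)

All cut coordinates (distinct, sorted): [6, 21, 32, 38, 48, 58, 64, 74, 81, 91, 106, 112, 119, 144, 152, 159, 170, 188, 190, 199, 211]

Fragment lengths:
  [0,6): 6 bp
  [6,21): 15 bp
  [21,32): 11 bp
  [32,38): 6 bp
  [38,48): 10 bp
  [48,58): 10 bp
  [58,64): 6 bp
  [64,74): 10 bp
  [74,81): 7 bp
  [81,91): 10 bp
  [91,106): 15 bp
  [106,112): 6 bp
  [112,119): 7 bp
  [119,144): 25 bp
  [144,152): 8 bp
  [152,159): 7 bp
  [159,170): 11 bp
  [170,188): 18 bp
  [188,190): 2 bp
  [190,199): 9 bp
  [199,211): 12 bp
  [211,216): 5 bp

[2,5,6,6,6,6,7,7,7,8,9,10,10,10,10,11,11,12,15,15,18,25]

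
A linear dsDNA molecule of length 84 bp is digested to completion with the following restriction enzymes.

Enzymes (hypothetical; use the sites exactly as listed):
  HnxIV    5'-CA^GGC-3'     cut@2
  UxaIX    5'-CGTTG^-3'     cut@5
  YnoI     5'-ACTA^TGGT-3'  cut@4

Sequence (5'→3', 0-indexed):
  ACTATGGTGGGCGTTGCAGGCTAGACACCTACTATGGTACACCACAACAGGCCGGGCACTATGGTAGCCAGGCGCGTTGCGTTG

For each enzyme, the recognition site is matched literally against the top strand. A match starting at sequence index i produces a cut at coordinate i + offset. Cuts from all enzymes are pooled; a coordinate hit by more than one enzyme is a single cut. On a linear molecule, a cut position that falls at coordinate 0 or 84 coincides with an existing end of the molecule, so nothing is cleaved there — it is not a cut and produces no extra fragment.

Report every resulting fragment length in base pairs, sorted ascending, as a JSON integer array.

Site scan:
  HnxIV (CAGGC, off=2): starts [16, 47, 68] → cuts [18, 49, 70]
  UxaIX (CGTTG, off=5): starts [11, 74, 79] → cuts [16, 79] (position 84 is a terminus of the linear molecule — no cut)
  YnoI (ACTATGGT, off=4): starts [0, 30, 57] → cuts [4, 34, 61]

Pooled cuts: [4, 16, 18, 34, 49, 61, 70, 79]

Fragment lengths:
  [0,4): 4 bp
  [4,16): 12 bp
  [16,18): 2 bp
  [18,34): 16 bp
  [34,49): 15 bp
  [49,61): 12 bp
  [61,70): 9 bp
  [70,79): 9 bp
  [79,84): 5 bp

[2,4,5,9,9,12,12,15,16]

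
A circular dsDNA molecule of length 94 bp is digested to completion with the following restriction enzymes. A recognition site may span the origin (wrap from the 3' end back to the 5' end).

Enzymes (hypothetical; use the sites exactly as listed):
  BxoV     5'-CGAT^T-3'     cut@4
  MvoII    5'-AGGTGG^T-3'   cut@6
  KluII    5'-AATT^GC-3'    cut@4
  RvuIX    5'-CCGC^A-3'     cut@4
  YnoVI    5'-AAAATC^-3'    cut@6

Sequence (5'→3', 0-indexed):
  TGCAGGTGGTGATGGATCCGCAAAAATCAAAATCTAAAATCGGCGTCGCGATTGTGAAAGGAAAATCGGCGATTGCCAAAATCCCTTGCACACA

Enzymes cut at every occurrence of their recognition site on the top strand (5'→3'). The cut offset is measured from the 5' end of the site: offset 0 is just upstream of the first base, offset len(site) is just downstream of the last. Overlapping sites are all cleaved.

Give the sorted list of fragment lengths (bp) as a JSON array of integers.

Scan for sites:
  BxoV (CGATT, off=4): starts [48, 69] → cuts [52, 73]
  MvoII (AGGTGGT, off=6): starts [3] → cuts [9]
  KluII (AATTGC, off=4): no sites
  RvuIX (CCGCA, off=4): starts [17] → cuts [21]
  YnoVI (AAAATC, off=6): starts [22, 28, 35, 61, 77] → cuts [28, 34, 41, 67, 83]

Pooled cuts: [9, 21, 28, 34, 41, 52, 67, 73, 83]

Fragments:
  9→21: 12 bp
  21→28: 7 bp
  28→34: 6 bp
  34→41: 7 bp
  41→52: 11 bp
  52→67: 15 bp
  67→73: 6 bp
  73→83: 10 bp
  83→9 (wrap): 94-83+9 = 20 bp

[6,6,7,7,10,11,12,15,20]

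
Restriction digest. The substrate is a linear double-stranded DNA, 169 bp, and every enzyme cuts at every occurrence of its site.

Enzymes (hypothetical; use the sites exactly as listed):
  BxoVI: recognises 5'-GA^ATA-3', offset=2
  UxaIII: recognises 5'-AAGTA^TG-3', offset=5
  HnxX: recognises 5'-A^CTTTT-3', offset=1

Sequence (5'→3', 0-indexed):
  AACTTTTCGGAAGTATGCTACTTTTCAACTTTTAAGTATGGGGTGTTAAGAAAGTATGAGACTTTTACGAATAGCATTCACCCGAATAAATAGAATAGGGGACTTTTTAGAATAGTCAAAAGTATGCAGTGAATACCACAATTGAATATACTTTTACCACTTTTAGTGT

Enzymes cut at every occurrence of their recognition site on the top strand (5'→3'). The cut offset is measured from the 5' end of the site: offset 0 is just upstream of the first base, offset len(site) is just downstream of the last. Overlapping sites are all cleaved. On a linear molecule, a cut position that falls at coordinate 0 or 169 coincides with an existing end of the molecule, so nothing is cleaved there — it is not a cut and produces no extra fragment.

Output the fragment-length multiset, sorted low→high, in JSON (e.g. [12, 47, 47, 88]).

Scan for sites:
  BxoVI (GAATA, off=2): starts [68, 83, 92, 109, 130, 143] → cuts [70, 85, 94, 111, 132, 145]
  UxaIII (AAGTATG, off=5): starts [10, 33, 51, 119] → cuts [15, 38, 56, 124]
  HnxX (ACTTTT, off=1): starts [1, 19, 27, 60, 101, 149, 158] → cuts [2, 20, 28, 61, 102, 150, 159]

Pooled cuts: [2, 15, 20, 28, 38, 56, 61, 70, 85, 94, 102, 111, 124, 132, 145, 150, 159]

Fragments:
  [0,2): 2 bp
  [2,15): 13 bp
  [15,20): 5 bp
  [20,28): 8 bp
  [28,38): 10 bp
  [38,56): 18 bp
  [56,61): 5 bp
  [61,70): 9 bp
  [70,85): 15 bp
  [85,94): 9 bp
  [94,102): 8 bp
  [102,111): 9 bp
  [111,124): 13 bp
  [124,132): 8 bp
  [132,145): 13 bp
  [145,150): 5 bp
  [150,159): 9 bp
  [159,169): 10 bp

[2,5,5,5,8,8,8,9,9,9,9,10,10,13,13,13,15,18]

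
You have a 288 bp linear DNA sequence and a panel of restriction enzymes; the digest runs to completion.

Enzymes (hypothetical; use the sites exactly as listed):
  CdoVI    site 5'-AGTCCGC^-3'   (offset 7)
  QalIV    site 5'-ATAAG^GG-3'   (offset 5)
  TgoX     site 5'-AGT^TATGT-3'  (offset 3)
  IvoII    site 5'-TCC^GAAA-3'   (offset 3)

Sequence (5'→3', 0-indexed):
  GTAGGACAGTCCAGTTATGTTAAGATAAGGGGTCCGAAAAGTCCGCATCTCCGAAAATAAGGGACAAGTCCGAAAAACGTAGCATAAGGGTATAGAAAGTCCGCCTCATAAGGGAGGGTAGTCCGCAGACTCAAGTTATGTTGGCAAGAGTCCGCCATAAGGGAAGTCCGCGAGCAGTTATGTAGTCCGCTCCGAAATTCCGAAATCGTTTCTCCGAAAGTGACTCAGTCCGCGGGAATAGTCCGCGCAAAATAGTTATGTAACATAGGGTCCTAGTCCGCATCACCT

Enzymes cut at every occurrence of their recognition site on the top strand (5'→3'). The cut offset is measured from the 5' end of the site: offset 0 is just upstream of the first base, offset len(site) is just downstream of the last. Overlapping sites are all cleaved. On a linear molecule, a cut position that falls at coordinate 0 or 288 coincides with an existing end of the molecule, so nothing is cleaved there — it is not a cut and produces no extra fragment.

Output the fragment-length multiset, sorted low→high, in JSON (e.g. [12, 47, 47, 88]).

[3,6,6,6,7,7,8,8,9,10,10,10,10,11,12,13,14,14,14,15,16,17,18,19,25]

Per-enzyme occurrences:
  CdoVI (AGTCCGC, off=7): starts [39, 97, 119, 148, 164, 183, 226, 239, 274] → cuts [46, 104, 126, 155, 171, 190, 233, 246, 281]
  QalIV (ATAAGGG, off=5): starts [24, 56, 83, 107, 156] → cuts [29, 61, 88, 112, 161]
  TgoX (AGTTATGT, off=3): starts [12, 133, 175, 253] → cuts [15, 136, 178, 256]
  IvoII (TCCGAAA, off=3): starts [32, 49, 68, 190, 198, 212] → cuts [35, 52, 71, 193, 201, 215]

Pooled cuts: [15, 29, 35, 46, 52, 61, 71, 88, 104, 112, 126, 136, 155, 161, 171, 178, 190, 193, 201, 215, 233, 246, 256, 281]

Fragment lengths:
  [0,15): 15 bp
  [15,29): 14 bp
  [29,35): 6 bp
  [35,46): 11 bp
  [46,52): 6 bp
  [52,61): 9 bp
  [61,71): 10 bp
  [71,88): 17 bp
  [88,104): 16 bp
  [104,112): 8 bp
  [112,126): 14 bp
  [126,136): 10 bp
  [136,155): 19 bp
  [155,161): 6 bp
  [161,171): 10 bp
  [171,178): 7 bp
  [178,190): 12 bp
  [190,193): 3 bp
  [193,201): 8 bp
  [201,215): 14 bp
  [215,233): 18 bp
  [233,246): 13 bp
  [246,256): 10 bp
  [256,281): 25 bp
  [281,288): 7 bp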